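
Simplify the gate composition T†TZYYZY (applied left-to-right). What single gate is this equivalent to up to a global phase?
Y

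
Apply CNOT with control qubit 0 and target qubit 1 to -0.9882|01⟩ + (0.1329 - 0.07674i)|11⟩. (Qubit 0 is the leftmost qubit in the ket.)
-0.9882|01⟩ + (0.1329 - 0.07674i)|10⟩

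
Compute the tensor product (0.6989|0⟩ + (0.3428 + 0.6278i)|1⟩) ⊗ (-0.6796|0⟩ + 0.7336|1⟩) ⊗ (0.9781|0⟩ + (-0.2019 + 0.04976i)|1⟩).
-0.4646|000⟩ + (0.0959 - 0.02363i)|001⟩ + 0.5015|010⟩ + (-0.1035 + 0.02551i)|011⟩ + (-0.2279 - 0.4173i)|100⟩ + (0.06827 + 0.07455i)|101⟩ + (0.246 + 0.4505i)|110⟩ + (-0.07369 - 0.08047i)|111⟩

amp(|b₁b₂…⟩) = product of the factor amplitudes for bits b₁, b₂, …; only kets whose every factor amplitude is nonzero survive.
|000⟩: (0.6989)(-0.6796)(0.9781) = -0.4646
|001⟩: (0.6989)(-0.6796)(-0.2019 + 0.04976i) = (0.0959 - 0.02363i)
|010⟩: (0.6989)(0.7336)(0.9781) = 0.5015
|011⟩: (0.6989)(0.7336)(-0.2019 + 0.04976i) = (-0.1035 + 0.02551i)
|100⟩: (0.3428 + 0.6278i)(-0.6796)(0.9781) = (-0.2279 - 0.4173i)
|101⟩: (0.3428 + 0.6278i)(-0.6796)(-0.2019 + 0.04976i) = (0.06827 + 0.07455i)
|110⟩: (0.3428 + 0.6278i)(0.7336)(0.9781) = (0.246 + 0.4505i)
|111⟩: (0.3428 + 0.6278i)(0.7336)(-0.2019 + 0.04976i) = (-0.07369 - 0.08047i)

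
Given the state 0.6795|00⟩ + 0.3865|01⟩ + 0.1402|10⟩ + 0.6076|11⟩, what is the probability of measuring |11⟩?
0.3692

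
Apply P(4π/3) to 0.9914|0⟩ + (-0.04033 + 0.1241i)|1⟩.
0.9914|0⟩ + (0.1276 - 0.02712i)|1⟩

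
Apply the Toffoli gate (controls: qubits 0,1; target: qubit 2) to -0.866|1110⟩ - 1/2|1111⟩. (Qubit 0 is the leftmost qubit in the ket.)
-0.866|1100⟩ - 1/2|1101⟩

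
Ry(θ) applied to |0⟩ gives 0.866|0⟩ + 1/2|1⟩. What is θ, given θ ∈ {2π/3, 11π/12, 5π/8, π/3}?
π/3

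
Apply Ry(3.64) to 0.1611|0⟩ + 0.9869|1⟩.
-0.9961|0⟩ - 0.08728|1⟩

Ry(3.64) = [[cos(θ/2), −sin(θ/2)], [sin(θ/2), cos(θ/2)]]; θ = 3.64, cos(θ/2) ≈ -0.246632, sin(θ/2) ≈ 0.969109.
With a = amp(|0⟩) = 0.1611 and b = amp(|1⟩) = 0.9869:
new amp(|0⟩) = (-0.246632)·a + (-0.969109)·b = -0.9961
new amp(|1⟩) = (0.969109)·a + (-0.246632)·b = -0.08728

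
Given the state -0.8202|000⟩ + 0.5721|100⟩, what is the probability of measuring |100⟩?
0.3273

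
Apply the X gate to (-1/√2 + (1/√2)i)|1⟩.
(-1/√2 + (1/√2)i)|0⟩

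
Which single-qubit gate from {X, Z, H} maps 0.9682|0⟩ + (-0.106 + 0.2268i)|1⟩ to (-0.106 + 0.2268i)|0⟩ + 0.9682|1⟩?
X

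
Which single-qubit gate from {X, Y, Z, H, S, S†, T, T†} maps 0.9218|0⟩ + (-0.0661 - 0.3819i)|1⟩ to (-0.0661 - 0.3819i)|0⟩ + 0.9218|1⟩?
X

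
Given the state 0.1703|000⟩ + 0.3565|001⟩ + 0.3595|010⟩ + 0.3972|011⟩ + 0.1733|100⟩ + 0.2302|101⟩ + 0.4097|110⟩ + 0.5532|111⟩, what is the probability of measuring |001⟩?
0.1271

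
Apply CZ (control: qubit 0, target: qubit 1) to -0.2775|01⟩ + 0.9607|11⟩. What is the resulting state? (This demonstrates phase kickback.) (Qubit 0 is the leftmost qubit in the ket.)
-0.2775|01⟩ - 0.9607|11⟩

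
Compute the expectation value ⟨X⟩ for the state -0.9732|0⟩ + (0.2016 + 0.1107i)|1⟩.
-0.3924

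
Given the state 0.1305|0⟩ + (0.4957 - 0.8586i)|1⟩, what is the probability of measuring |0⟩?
0.01703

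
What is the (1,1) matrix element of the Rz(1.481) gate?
(0.7381 + 0.6747i)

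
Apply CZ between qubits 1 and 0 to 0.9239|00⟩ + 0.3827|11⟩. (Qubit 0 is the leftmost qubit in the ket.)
0.9239|00⟩ - 0.3827|11⟩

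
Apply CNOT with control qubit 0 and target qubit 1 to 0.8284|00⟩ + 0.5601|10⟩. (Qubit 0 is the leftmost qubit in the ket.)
0.8284|00⟩ + 0.5601|11⟩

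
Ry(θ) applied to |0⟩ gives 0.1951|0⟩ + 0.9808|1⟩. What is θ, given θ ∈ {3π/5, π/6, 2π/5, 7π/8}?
7π/8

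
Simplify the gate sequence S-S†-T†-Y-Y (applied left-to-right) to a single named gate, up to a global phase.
T†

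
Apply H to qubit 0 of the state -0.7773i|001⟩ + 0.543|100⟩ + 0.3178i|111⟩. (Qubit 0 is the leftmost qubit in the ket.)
0.384|000⟩ - 0.5496i|001⟩ + 0.2247i|011⟩ - 0.384|100⟩ - 0.5496i|101⟩ - 0.2247i|111⟩

H on qubit 0 mixes each pair of kets that differ only in qubit 0: amplitudes (a, b) of (|…0…⟩, |…1…⟩) become ((a + b)/√2, (a − b)/√2). Kets absent from the input have amplitude 0.
(|000⟩, |100⟩): (a, b) = (0, 0.543) → (0.384, -0.384)
(|001⟩, |101⟩): (a, b) = (-0.7773i, 0) → (-0.5496i, -0.5496i)
(|011⟩, |111⟩): (a, b) = (0, 0.3178i) → (0.2247i, -0.2247i)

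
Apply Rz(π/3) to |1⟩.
(0.866 + (1/2)i)|1⟩

Rz(π/3) = [[e^(−iθ/2), 0], [0, e^(iθ/2)]] with e^(±iθ/2) = cos(θ/2) ± i·sin(θ/2); θ = π/3, cos(θ/2) ≈ 0.866025, sin(θ/2) ≈ 0.5.
With a = amp(|0⟩) = 0 and b = amp(|1⟩) = 1:
new amp(|0⟩) = (0.866025 - 0.5i)·a = 0
new amp(|1⟩) = (0.866025 + 0.5i)·b = (0.866 + (1/2)i)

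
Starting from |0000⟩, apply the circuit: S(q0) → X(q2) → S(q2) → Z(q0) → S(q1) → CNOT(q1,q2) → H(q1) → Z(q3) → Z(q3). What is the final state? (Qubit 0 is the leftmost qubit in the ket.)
(1/√2)i|0010⟩ + (1/√2)i|0110⟩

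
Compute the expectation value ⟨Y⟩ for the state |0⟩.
0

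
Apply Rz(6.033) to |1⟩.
(-0.9922 + 0.1248i)|1⟩

Rz(6.033) = [[e^(−iθ/2), 0], [0, e^(iθ/2)]] with e^(±iθ/2) = cos(θ/2) ± i·sin(θ/2); θ = 6.033, cos(θ/2) ≈ -0.992186, sin(θ/2) ≈ 0.124767.
With a = amp(|0⟩) = 0 and b = amp(|1⟩) = 1:
new amp(|0⟩) = (-0.992186 - 0.124767i)·a = 0
new amp(|1⟩) = (-0.992186 + 0.124767i)·b = (-0.9922 + 0.1248i)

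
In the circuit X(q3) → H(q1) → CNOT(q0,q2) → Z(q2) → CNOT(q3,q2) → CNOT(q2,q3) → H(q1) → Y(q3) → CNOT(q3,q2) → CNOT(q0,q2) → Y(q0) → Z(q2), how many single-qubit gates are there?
7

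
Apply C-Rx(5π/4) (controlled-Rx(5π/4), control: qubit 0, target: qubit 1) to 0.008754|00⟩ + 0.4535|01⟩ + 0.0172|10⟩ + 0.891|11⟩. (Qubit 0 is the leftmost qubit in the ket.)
0.008754|00⟩ + 0.4535|01⟩ + (-0.006582 - 0.8232i)|10⟩ + (-0.341 - 0.01589i)|11⟩

C-Rx(5π/4) leaves the control-|0⟩ kets |00⟩, |01⟩ unchanged and applies Rx(5π/4) to qubit 1 on the control-|1⟩ pair (|10⟩, |11⟩).
Rx(5π/4) = [[cos(θ/2), −i·sin(θ/2)], [−i·sin(θ/2), cos(θ/2)]]; θ = 5π/4, cos(θ/2) ≈ -0.382683, sin(θ/2) ≈ 0.92388.
With a = amp(|10⟩) = 0.0172 and b = amp(|11⟩) = 0.891:
new amp(|10⟩) = (-0.382683)·a + (-0.92388i)·b = (-0.006582 - 0.8232i)
new amp(|11⟩) = (-0.92388i)·a + (-0.382683)·b = (-0.341 - 0.01589i)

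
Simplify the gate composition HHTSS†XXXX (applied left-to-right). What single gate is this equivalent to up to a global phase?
T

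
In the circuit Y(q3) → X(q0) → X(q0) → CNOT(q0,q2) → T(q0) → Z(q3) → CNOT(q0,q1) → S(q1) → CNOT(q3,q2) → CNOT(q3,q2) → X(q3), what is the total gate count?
11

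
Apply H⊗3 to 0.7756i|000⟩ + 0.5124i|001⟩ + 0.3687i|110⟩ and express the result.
0.5857i|000⟩ + 0.2234i|001⟩ + 0.325i|010⟩ - 0.0373i|011⟩ + 0.325i|100⟩ - 0.0373i|101⟩ + 0.5857i|110⟩ + 0.2234i|111⟩

H⊗3 gives amp(|y⟩) = (1/2√2) Σ_x (−1)^(x·y) amp(|x⟩), where x·y is the number of positions in which both x and y have a 1.
|000⟩: (0.7756i + 0.5124i + 0.3687i)/(2√2) = 0.5857i
|001⟩: (0.7756i - 0.5124i + 0.3687i)/(2√2) = 0.2234i
|010⟩: (0.7756i + 0.5124i - 0.3687i)/(2√2) = 0.325i
|011⟩: (0.7756i - 0.5124i - 0.3687i)/(2√2) = -0.0373i
|100⟩: (0.7756i + 0.5124i - 0.3687i)/(2√2) = 0.325i
|101⟩: (0.7756i - 0.5124i - 0.3687i)/(2√2) = -0.0373i
|110⟩: (0.7756i + 0.5124i + 0.3687i)/(2√2) = 0.5857i
|111⟩: (0.7756i - 0.5124i + 0.3687i)/(2√2) = 0.2234i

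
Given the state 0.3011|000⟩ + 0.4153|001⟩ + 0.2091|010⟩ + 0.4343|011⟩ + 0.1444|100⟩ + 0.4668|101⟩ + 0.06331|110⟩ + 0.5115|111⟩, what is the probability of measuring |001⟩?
0.1725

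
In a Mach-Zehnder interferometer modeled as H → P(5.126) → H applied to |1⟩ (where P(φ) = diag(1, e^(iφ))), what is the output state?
(0.299 + 0.4578i)|0⟩ + (0.701 - 0.4578i)|1⟩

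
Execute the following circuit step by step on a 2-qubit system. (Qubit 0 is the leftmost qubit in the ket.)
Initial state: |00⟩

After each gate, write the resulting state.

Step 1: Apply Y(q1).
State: i|01⟩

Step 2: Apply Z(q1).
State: -i|01⟩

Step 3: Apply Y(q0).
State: |11⟩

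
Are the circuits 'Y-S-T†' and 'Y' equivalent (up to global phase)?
No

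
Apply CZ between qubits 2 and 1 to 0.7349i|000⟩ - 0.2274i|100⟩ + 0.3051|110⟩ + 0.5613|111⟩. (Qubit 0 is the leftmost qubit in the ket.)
0.7349i|000⟩ - 0.2274i|100⟩ + 0.3051|110⟩ - 0.5613|111⟩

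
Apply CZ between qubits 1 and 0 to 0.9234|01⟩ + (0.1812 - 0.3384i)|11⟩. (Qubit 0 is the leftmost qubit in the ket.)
0.9234|01⟩ + (-0.1812 + 0.3384i)|11⟩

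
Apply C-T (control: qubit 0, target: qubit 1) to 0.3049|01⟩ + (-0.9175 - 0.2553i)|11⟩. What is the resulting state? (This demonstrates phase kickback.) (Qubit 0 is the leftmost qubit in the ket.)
0.3049|01⟩ + (-0.4682 - 0.8293i)|11⟩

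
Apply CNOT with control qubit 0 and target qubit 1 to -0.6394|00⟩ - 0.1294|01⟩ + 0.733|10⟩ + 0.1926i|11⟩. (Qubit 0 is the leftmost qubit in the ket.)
-0.6394|00⟩ - 0.1294|01⟩ + 0.1926i|10⟩ + 0.733|11⟩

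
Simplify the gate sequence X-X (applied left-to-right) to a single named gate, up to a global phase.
I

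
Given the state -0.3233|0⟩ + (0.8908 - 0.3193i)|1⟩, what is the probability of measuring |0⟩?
0.1045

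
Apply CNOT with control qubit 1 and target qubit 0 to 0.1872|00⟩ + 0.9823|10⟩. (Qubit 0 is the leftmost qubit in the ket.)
0.1872|00⟩ + 0.9823|10⟩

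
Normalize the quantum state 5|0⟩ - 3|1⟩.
0.8575|0⟩ - 0.5145|1⟩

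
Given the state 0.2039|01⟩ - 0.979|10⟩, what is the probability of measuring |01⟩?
0.04158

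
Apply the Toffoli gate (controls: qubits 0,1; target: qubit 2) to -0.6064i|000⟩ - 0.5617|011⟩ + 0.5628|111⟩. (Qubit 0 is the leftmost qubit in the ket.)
-0.6064i|000⟩ - 0.5617|011⟩ + 0.5628|110⟩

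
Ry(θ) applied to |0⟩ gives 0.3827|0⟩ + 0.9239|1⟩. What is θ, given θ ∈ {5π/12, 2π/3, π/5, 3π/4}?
3π/4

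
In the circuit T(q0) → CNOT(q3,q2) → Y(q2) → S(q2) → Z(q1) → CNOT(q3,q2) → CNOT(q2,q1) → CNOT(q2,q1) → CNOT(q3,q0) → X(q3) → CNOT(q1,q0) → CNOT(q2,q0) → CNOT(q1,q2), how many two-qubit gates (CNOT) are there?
8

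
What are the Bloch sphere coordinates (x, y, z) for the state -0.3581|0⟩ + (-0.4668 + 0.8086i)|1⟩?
(0.3343, -0.5791, -0.7435)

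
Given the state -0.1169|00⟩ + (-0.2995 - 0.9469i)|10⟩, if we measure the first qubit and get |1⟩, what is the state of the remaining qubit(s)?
(-0.3016 - 0.9534i)|0⟩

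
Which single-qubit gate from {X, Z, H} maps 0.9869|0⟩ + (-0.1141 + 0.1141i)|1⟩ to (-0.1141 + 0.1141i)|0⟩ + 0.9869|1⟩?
X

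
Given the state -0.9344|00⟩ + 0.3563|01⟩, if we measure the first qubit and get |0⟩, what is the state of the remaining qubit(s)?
-0.9344|0⟩ + 0.3563|1⟩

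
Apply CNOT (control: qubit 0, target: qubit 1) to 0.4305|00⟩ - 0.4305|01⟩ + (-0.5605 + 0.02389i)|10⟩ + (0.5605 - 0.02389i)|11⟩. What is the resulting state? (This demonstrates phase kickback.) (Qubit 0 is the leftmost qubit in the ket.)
0.4305|00⟩ - 0.4305|01⟩ + (0.5605 - 0.02389i)|10⟩ + (-0.5605 + 0.02389i)|11⟩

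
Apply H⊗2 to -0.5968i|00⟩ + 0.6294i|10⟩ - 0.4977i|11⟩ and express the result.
-0.2326i|00⟩ + 0.2652i|01⟩ - 0.3643i|10⟩ - 0.862i|11⟩

H⊗2 gives amp(|y⟩) = (1/2) Σ_x (−1)^(x·y) amp(|x⟩), where x·y is the number of positions in which both x and y have a 1.
|00⟩: (-0.5968i + 0.6294i - 0.4977i)/2 = -0.2326i
|01⟩: (-0.5968i + 0.6294i + 0.4977i)/2 = 0.2652i
|10⟩: (-0.5968i - 0.6294i + 0.4977i)/2 = -0.3643i
|11⟩: (-0.5968i - 0.6294i - 0.4977i)/2 = -0.862i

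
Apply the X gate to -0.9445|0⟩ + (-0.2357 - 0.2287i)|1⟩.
(-0.2357 - 0.2287i)|0⟩ - 0.9445|1⟩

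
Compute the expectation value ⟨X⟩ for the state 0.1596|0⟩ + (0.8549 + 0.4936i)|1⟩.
0.2729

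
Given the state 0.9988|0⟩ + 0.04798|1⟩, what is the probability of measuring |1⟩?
0.002302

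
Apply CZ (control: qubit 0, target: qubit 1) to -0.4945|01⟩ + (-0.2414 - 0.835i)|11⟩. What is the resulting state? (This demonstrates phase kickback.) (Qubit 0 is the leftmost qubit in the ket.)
-0.4945|01⟩ + (0.2414 + 0.835i)|11⟩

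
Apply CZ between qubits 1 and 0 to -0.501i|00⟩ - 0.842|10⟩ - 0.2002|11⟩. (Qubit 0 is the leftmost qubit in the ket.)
-0.501i|00⟩ - 0.842|10⟩ + 0.2002|11⟩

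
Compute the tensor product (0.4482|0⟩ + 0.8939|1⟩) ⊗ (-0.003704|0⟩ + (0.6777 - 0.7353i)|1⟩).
-0.00166|00⟩ + (0.3037 - 0.3296i)|01⟩ - 0.003311|10⟩ + (0.6058 - 0.6573i)|11⟩

amp(|b₁b₂…⟩) = product of the factor amplitudes for bits b₁, b₂, …; only kets whose every factor amplitude is nonzero survive.
|00⟩: (0.4482)(-0.003704) = -0.00166
|01⟩: (0.4482)(0.6777 - 0.7353i) = (0.3037 - 0.3296i)
|10⟩: (0.8939)(-0.003704) = -0.003311
|11⟩: (0.8939)(0.6777 - 0.7353i) = (0.6058 - 0.6573i)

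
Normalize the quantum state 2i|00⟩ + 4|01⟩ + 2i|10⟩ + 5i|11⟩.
0.2857i|00⟩ + 0.5714|01⟩ + 0.2857i|10⟩ + 0.7143i|11⟩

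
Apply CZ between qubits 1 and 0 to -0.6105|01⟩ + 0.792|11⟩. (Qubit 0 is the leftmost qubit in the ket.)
-0.6105|01⟩ - 0.792|11⟩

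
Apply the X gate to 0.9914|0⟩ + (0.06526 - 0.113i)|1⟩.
(0.06526 - 0.113i)|0⟩ + 0.9914|1⟩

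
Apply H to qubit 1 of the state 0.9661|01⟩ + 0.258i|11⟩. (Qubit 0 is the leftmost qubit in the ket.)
0.6831|00⟩ - 0.6831|01⟩ + 0.1824i|10⟩ - 0.1824i|11⟩

H on qubit 1 mixes each pair of kets that differ only in qubit 1: amplitudes (a, b) of (|…0…⟩, |…1…⟩) become ((a + b)/√2, (a − b)/√2). Kets absent from the input have amplitude 0.
(|00⟩, |01⟩): (a, b) = (0, 0.9661) → (0.6831, -0.6831)
(|10⟩, |11⟩): (a, b) = (0, 0.258i) → (0.1824i, -0.1824i)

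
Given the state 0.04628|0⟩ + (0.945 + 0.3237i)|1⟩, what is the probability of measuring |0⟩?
0.002142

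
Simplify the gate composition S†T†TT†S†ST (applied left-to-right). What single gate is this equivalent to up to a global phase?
S†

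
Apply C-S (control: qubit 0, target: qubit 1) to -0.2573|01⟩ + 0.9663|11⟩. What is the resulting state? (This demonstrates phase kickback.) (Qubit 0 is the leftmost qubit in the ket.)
-0.2573|01⟩ + 0.9663i|11⟩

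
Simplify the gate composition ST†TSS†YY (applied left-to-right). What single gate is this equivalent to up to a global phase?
S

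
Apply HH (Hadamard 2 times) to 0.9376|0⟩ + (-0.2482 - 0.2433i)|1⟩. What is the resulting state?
0.9376|0⟩ + (-0.2482 - 0.2433i)|1⟩

H² = I, so an even number of Hadamards cancels: H^2 = I and the state is unchanged.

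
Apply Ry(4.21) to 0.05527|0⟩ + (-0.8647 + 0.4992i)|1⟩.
(0.7161 - 0.4296i)|0⟩ + (0.4878 - 0.2542i)|1⟩

Ry(4.21) = [[cos(θ/2), −sin(θ/2)], [sin(θ/2), cos(θ/2)]]; θ = 4.21, cos(θ/2) ≈ -0.509156, sin(θ/2) ≈ 0.860674.
With a = amp(|0⟩) = 0.05527 and b = amp(|1⟩) = (-0.8647 + 0.4992i):
new amp(|0⟩) = (-0.509156)·a + (-0.860674)·b = (0.7161 - 0.4296i)
new amp(|1⟩) = (0.860674)·a + (-0.509156)·b = (0.4878 - 0.2542i)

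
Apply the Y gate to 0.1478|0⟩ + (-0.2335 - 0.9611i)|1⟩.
(-0.9611 + 0.2335i)|0⟩ + 0.1478i|1⟩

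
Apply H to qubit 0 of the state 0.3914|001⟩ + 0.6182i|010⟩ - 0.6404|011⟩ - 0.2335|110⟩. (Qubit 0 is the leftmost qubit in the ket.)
0.2768|001⟩ + (-0.1651 + 0.4371i)|010⟩ - 0.4528|011⟩ + 0.2768|101⟩ + (0.1651 + 0.4371i)|110⟩ - 0.4528|111⟩

H on qubit 0 mixes each pair of kets that differ only in qubit 0: amplitudes (a, b) of (|…0…⟩, |…1…⟩) become ((a + b)/√2, (a − b)/√2). Kets absent from the input have amplitude 0.
(|001⟩, |101⟩): (a, b) = (0.3914, 0) → (0.2768, 0.2768)
(|010⟩, |110⟩): (a, b) = (0.6182i, -0.2335) → ((-0.1651 + 0.4371i), (0.1651 + 0.4371i))
(|011⟩, |111⟩): (a, b) = (-0.6404, 0) → (-0.4528, -0.4528)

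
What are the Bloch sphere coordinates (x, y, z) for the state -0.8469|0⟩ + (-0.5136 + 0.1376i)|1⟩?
(0.8699, -0.2331, 0.4345)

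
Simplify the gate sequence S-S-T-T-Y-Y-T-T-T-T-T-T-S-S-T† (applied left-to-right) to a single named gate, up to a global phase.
T†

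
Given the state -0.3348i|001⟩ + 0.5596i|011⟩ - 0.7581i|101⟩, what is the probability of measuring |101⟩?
0.5747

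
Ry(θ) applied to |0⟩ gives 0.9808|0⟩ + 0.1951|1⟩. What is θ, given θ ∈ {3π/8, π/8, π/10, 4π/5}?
π/8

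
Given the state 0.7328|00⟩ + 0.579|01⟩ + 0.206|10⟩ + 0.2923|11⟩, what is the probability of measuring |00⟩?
0.537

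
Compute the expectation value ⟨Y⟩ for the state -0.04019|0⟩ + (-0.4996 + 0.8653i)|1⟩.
-0.06955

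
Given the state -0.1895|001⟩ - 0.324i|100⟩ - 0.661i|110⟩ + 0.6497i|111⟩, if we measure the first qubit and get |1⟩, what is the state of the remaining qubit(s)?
-0.33i|00⟩ - 0.6732i|10⟩ + 0.6617i|11⟩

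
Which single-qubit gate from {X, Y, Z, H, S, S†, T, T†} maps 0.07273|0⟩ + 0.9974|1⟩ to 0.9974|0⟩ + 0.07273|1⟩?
X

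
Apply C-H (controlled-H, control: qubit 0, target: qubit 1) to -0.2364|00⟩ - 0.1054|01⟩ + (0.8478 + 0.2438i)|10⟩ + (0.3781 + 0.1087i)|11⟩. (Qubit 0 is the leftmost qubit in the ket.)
-0.2364|00⟩ - 0.1054|01⟩ + (0.8668 + 0.2493i)|10⟩ + (0.3321 + 0.09553i)|11⟩

C-H leaves the control-|0⟩ kets |00⟩, |01⟩ unchanged and applies H to qubit 1 on the control-|1⟩ pair (|10⟩, |11⟩).
H = [[1/√2, 1/√2], [1/√2, -1/√2]].
With a = amp(|10⟩) = (0.8478 + 0.2438i) and b = amp(|11⟩) = (0.3781 + 0.1087i):
new amp(|10⟩) = (1/√2)·a + (1/√2)·b = (0.8668 + 0.2493i)
new amp(|11⟩) = (1/√2)·a + (-1/√2)·b = (0.3321 + 0.09553i)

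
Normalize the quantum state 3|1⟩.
|1⟩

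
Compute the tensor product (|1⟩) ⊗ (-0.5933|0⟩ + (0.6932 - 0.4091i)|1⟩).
-0.5933|10⟩ + (0.6932 - 0.4091i)|11⟩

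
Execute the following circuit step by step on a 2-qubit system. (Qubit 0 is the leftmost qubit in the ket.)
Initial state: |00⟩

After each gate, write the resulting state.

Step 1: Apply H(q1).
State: 1/√2|00⟩ + 1/√2|01⟩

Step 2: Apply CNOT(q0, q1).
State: 1/√2|00⟩ + 1/√2|01⟩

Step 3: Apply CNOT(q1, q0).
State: 1/√2|00⟩ + 1/√2|11⟩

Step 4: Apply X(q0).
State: 1/√2|01⟩ + 1/√2|10⟩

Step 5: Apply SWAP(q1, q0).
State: 1/√2|01⟩ + 1/√2|10⟩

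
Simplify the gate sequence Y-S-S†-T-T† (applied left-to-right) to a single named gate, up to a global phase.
Y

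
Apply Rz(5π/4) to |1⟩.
(-0.3827 + 0.9239i)|1⟩

Rz(5π/4) = [[e^(−iθ/2), 0], [0, e^(iθ/2)]] with e^(±iθ/2) = cos(θ/2) ± i·sin(θ/2); θ = 5π/4, cos(θ/2) ≈ -0.382683, sin(θ/2) ≈ 0.92388.
With a = amp(|0⟩) = 0 and b = amp(|1⟩) = 1:
new amp(|0⟩) = (-0.382683 - 0.92388i)·a = 0
new amp(|1⟩) = (-0.382683 + 0.92388i)·b = (-0.3827 + 0.9239i)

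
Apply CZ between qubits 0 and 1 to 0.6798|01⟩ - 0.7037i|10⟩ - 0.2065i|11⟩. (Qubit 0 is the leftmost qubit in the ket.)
0.6798|01⟩ - 0.7037i|10⟩ + 0.2065i|11⟩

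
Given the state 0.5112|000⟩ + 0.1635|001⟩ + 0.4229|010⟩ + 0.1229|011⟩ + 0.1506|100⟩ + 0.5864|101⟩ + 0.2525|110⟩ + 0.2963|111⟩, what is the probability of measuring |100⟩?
0.02268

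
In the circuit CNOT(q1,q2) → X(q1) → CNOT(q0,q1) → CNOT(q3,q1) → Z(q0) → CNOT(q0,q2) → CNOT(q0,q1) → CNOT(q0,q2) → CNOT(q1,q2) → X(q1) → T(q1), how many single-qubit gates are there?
4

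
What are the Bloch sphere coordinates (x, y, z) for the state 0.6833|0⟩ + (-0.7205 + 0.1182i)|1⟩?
(-0.9846, 0.1615, -0.06619)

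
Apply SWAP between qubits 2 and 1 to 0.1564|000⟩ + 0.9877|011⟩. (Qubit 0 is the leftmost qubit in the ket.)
0.1564|000⟩ + 0.9877|011⟩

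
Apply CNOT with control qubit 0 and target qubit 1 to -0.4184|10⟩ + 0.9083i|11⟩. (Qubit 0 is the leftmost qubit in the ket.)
0.9083i|10⟩ - 0.4184|11⟩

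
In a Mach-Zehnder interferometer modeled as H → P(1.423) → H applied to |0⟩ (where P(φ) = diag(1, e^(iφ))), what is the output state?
(0.5736 + 0.4945i)|0⟩ + (0.4264 - 0.4945i)|1⟩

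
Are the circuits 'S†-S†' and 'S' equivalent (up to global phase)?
No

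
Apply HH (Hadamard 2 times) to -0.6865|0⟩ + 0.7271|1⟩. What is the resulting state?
-0.6865|0⟩ + 0.7271|1⟩

H² = I, so an even number of Hadamards cancels: H^2 = I and the state is unchanged.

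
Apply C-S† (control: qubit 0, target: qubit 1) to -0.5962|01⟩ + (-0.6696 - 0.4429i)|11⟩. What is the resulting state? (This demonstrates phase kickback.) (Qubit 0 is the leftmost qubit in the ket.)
-0.5962|01⟩ + (-0.4429 + 0.6696i)|11⟩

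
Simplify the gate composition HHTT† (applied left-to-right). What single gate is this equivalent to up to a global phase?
I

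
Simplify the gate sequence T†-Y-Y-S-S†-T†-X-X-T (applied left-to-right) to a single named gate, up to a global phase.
T†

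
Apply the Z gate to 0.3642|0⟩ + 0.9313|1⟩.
0.3642|0⟩ - 0.9313|1⟩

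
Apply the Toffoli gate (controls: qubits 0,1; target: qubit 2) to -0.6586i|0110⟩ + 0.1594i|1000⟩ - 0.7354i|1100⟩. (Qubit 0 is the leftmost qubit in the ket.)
-0.6586i|0110⟩ + 0.1594i|1000⟩ - 0.7354i|1110⟩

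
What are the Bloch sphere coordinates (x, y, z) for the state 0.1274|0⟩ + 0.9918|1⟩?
(0.2527, 0, -0.9674)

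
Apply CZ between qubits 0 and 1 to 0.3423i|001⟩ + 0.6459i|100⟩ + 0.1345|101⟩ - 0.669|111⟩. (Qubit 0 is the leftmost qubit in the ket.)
0.3423i|001⟩ + 0.6459i|100⟩ + 0.1345|101⟩ + 0.669|111⟩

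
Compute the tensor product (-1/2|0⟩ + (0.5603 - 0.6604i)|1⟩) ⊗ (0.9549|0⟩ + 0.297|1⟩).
-0.4775|00⟩ - 0.1485|01⟩ + (0.535 - 0.6306i)|10⟩ + (0.1664 - 0.1961i)|11⟩

amp(|b₁b₂…⟩) = product of the factor amplitudes for bits b₁, b₂, …; only kets whose every factor amplitude is nonzero survive.
|00⟩: (-1/2)(0.9549) = -0.4775
|01⟩: (-1/2)(0.297) = -0.1485
|10⟩: (0.5603 - 0.6604i)(0.9549) = (0.535 - 0.6306i)
|11⟩: (0.5603 - 0.6604i)(0.297) = (0.1664 - 0.1961i)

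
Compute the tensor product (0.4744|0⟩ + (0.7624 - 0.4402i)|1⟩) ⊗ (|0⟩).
0.4744|00⟩ + (0.7624 - 0.4402i)|10⟩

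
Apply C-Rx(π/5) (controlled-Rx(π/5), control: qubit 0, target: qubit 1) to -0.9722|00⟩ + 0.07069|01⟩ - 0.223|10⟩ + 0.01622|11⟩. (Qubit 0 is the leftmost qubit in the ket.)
-0.9722|00⟩ + 0.07069|01⟩ + (-0.2121 - 0.005012i)|10⟩ + (0.01543 + 0.06891i)|11⟩

C-Rx(π/5) leaves the control-|0⟩ kets |00⟩, |01⟩ unchanged and applies Rx(π/5) to qubit 1 on the control-|1⟩ pair (|10⟩, |11⟩).
Rx(π/5) = [[cos(θ/2), −i·sin(θ/2)], [−i·sin(θ/2), cos(θ/2)]]; θ = π/5, cos(θ/2) ≈ 0.951057, sin(θ/2) ≈ 0.309017.
With a = amp(|10⟩) = -0.223 and b = amp(|11⟩) = 0.01622:
new amp(|10⟩) = (0.951057)·a + (-0.309017i)·b = (-0.2121 - 0.005012i)
new amp(|11⟩) = (-0.309017i)·a + (0.951057)·b = (0.01543 + 0.06891i)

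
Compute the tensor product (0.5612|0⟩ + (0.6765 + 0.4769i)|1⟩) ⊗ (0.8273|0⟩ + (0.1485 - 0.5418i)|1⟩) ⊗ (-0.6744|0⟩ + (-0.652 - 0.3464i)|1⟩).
-0.3131|000⟩ + (-0.3027 - 0.1608i)|001⟩ + (-0.0562 + 0.2051i)|010⟩ + (-0.1597 + 0.1694i)|011⟩ + (-0.3774 - 0.2661i)|100⟩ + (-0.2282 - 0.4511i)|101⟩ + (-0.242 + 0.1994i)|110⟩ + (-0.3364 + 0.0685i)|111⟩

amp(|b₁b₂…⟩) = product of the factor amplitudes for bits b₁, b₂, …; only kets whose every factor amplitude is nonzero survive.
|000⟩: (0.5612)(0.8273)(-0.6744) = -0.3131
|001⟩: (0.5612)(0.8273)(-0.652 - 0.3464i) = (-0.3027 - 0.1608i)
|010⟩: (0.5612)(0.1485 - 0.5418i)(-0.6744) = (-0.0562 + 0.2051i)
|011⟩: (0.5612)(0.1485 - 0.5418i)(-0.652 - 0.3464i) = (-0.1597 + 0.1694i)
|100⟩: (0.6765 + 0.4769i)(0.8273)(-0.6744) = (-0.3774 - 0.2661i)
|101⟩: (0.6765 + 0.4769i)(0.8273)(-0.652 - 0.3464i) = (-0.2282 - 0.4511i)
|110⟩: (0.6765 + 0.4769i)(0.1485 - 0.5418i)(-0.6744) = (-0.242 + 0.1994i)
|111⟩: (0.6765 + 0.4769i)(0.1485 - 0.5418i)(-0.652 - 0.3464i) = (-0.3364 + 0.0685i)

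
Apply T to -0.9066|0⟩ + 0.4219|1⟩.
-0.9066|0⟩ + (0.2983 + 0.2983i)|1⟩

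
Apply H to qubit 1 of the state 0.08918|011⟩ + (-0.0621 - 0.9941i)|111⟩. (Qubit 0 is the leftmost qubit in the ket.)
0.06306|001⟩ - 0.06306|011⟩ + (-0.04391 - 0.7029i)|101⟩ + (0.04391 + 0.7029i)|111⟩

H on qubit 1 mixes each pair of kets that differ only in qubit 1: amplitudes (a, b) of (|…0…⟩, |…1…⟩) become ((a + b)/√2, (a − b)/√2). Kets absent from the input have amplitude 0.
(|001⟩, |011⟩): (a, b) = (0, 0.08918) → (0.06306, -0.06306)
(|101⟩, |111⟩): (a, b) = (0, (-0.0621 - 0.9941i)) → ((-0.04391 - 0.7029i), (0.04391 + 0.7029i))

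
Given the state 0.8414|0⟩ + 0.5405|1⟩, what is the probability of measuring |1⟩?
0.2921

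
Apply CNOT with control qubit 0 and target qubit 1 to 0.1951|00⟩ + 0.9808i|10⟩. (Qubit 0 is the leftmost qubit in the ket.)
0.1951|00⟩ + 0.9808i|11⟩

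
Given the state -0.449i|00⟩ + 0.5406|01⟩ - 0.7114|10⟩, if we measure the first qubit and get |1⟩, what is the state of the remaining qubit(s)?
-|0⟩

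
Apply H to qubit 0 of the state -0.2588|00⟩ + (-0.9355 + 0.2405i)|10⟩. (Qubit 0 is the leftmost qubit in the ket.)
(-0.8445 + 0.1701i)|00⟩ + (0.4785 - 0.1701i)|10⟩

H on qubit 0 mixes each pair of kets that differ only in qubit 0: amplitudes (a, b) of (|…0…⟩, |…1…⟩) become ((a + b)/√2, (a − b)/√2). Kets absent from the input have amplitude 0.
(|00⟩, |10⟩): (a, b) = (-0.2588, (-0.9355 + 0.2405i)) → ((-0.8445 + 0.1701i), (0.4785 - 0.1701i))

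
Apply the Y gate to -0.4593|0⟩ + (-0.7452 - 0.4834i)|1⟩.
(-0.4834 + 0.7452i)|0⟩ - 0.4593i|1⟩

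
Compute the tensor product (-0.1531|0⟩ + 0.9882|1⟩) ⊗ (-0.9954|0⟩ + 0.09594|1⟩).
0.1524|00⟩ - 0.01469|01⟩ - 0.9837|10⟩ + 0.09481|11⟩

amp(|b₁b₂…⟩) = product of the factor amplitudes for bits b₁, b₂, …; only kets whose every factor amplitude is nonzero survive.
|00⟩: (-0.1531)(-0.9954) = 0.1524
|01⟩: (-0.1531)(0.09594) = -0.01469
|10⟩: (0.9882)(-0.9954) = -0.9837
|11⟩: (0.9882)(0.09594) = 0.09481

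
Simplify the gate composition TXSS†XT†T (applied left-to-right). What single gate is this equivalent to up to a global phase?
T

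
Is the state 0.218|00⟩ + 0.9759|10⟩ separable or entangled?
Separable

Writing the state as a|00⟩ + b|01⟩ + c|10⟩ + d|11⟩, it is a product state iff ad − bc = 0.
Here (a, b, c, d) = (0.218, 0, 0.9759, 0): ad − bc = (0.218)(0) − (0)(0.9759) = 0, so the state is separable.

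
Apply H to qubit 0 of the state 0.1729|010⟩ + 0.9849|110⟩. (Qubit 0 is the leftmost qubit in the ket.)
0.8187|010⟩ - 0.5742|110⟩

H on qubit 0 mixes each pair of kets that differ only in qubit 0: amplitudes (a, b) of (|…0…⟩, |…1…⟩) become ((a + b)/√2, (a − b)/√2). Kets absent from the input have amplitude 0.
(|010⟩, |110⟩): (a, b) = (0.1729, 0.9849) → (0.8187, -0.5742)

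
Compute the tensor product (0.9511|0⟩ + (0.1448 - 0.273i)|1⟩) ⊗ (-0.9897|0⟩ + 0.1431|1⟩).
-0.9413|00⟩ + 0.1361|01⟩ + (-0.1433 + 0.2702i)|10⟩ + (0.02072 - 0.03907i)|11⟩

amp(|b₁b₂…⟩) = product of the factor amplitudes for bits b₁, b₂, …; only kets whose every factor amplitude is nonzero survive.
|00⟩: (0.9511)(-0.9897) = -0.9413
|01⟩: (0.9511)(0.1431) = 0.1361
|10⟩: (0.1448 - 0.273i)(-0.9897) = (-0.1433 + 0.2702i)
|11⟩: (0.1448 - 0.273i)(0.1431) = (0.02072 - 0.03907i)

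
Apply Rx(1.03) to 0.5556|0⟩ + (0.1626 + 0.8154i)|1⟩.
(0.8851 - 0.08009i)|0⟩ + (0.1415 + 0.436i)|1⟩

Rx(1.03) = [[cos(θ/2), −i·sin(θ/2)], [−i·sin(θ/2), cos(θ/2)]]; θ = 1.03, cos(θ/2) ≈ 0.870293, sin(θ/2) ≈ 0.492535.
With a = amp(|0⟩) = 0.5556 and b = amp(|1⟩) = (0.1626 + 0.8154i):
new amp(|0⟩) = (0.870293)·a + (-0.492535i)·b = (0.8851 - 0.08009i)
new amp(|1⟩) = (-0.492535i)·a + (0.870293)·b = (0.1415 + 0.436i)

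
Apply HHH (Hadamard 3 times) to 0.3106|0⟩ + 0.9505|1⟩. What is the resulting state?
0.8917|0⟩ - 0.4525|1⟩

H² = I, so H^3 = H: a single Hadamard. With (a, b) = (0.3106, 0.9505), H gives ((a + b)/√2, (a − b)/√2) = (0.8917, -0.4525).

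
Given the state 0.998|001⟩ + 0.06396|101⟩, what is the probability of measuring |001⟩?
0.996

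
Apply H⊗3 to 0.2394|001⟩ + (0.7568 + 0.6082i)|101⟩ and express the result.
(0.3522 + 0.215i)|000⟩ + (-0.3522 - 0.215i)|001⟩ + (0.3522 + 0.215i)|010⟩ + (-0.3522 - 0.215i)|011⟩ + (-0.1829 - 0.215i)|100⟩ + (0.1829 + 0.215i)|101⟩ + (-0.1829 - 0.215i)|110⟩ + (0.1829 + 0.215i)|111⟩

H⊗3 gives amp(|y⟩) = (1/2√2) Σ_x (−1)^(x·y) amp(|x⟩), where x·y is the number of positions in which both x and y have a 1.
|000⟩: (0.2394 + (0.7568 + 0.6082i))/(2√2) = (0.3522 + 0.215i)
|001⟩: (-0.2394 - (0.7568 + 0.6082i))/(2√2) = (-0.3522 - 0.215i)
|010⟩: (0.2394 + (0.7568 + 0.6082i))/(2√2) = (0.3522 + 0.215i)
|011⟩: (-0.2394 - (0.7568 + 0.6082i))/(2√2) = (-0.3522 - 0.215i)
|100⟩: (0.2394 - (0.7568 + 0.6082i))/(2√2) = (-0.1829 - 0.215i)
|101⟩: (-0.2394 + (0.7568 + 0.6082i))/(2√2) = (0.1829 + 0.215i)
|110⟩: (0.2394 - (0.7568 + 0.6082i))/(2√2) = (-0.1829 - 0.215i)
|111⟩: (-0.2394 + (0.7568 + 0.6082i))/(2√2) = (0.1829 + 0.215i)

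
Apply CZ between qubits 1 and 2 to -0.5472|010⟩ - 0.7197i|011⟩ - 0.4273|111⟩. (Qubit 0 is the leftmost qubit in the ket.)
-0.5472|010⟩ + 0.7197i|011⟩ + 0.4273|111⟩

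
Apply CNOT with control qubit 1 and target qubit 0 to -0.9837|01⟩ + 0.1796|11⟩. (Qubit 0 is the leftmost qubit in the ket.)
0.1796|01⟩ - 0.9837|11⟩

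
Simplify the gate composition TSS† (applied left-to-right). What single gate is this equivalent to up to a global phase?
T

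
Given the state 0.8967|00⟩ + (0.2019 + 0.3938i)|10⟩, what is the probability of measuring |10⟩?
0.1958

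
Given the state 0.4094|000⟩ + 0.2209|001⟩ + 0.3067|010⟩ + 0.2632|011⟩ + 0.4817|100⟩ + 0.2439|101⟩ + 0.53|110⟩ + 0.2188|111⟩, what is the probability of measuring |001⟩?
0.0488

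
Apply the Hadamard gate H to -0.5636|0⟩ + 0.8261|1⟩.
0.1856|0⟩ - 0.9827|1⟩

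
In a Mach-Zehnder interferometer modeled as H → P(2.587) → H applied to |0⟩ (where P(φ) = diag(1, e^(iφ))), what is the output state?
(0.07494 + 0.2633i)|0⟩ + (0.9251 - 0.2633i)|1⟩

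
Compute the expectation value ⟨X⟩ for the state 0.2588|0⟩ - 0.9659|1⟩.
-0.4999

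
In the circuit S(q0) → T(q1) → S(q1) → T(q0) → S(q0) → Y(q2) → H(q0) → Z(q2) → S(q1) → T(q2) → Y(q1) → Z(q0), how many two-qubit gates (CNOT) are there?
0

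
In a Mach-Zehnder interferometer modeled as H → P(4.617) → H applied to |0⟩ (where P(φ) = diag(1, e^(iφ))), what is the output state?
(0.4524 - 0.4977i)|0⟩ + (0.5476 + 0.4977i)|1⟩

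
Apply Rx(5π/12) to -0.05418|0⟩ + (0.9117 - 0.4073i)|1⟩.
(-0.2909 - 0.555i)|0⟩ + (0.7233 - 0.2902i)|1⟩

Rx(5π/12) = [[cos(θ/2), −i·sin(θ/2)], [−i·sin(θ/2), cos(θ/2)]]; θ = 5π/12, cos(θ/2) ≈ 0.793353, sin(θ/2) ≈ 0.608761.
With a = amp(|0⟩) = -0.05418 and b = amp(|1⟩) = (0.9117 - 0.4073i):
new amp(|0⟩) = (0.793353)·a + (-0.608761i)·b = (-0.2909 - 0.555i)
new amp(|1⟩) = (-0.608761i)·a + (0.793353)·b = (0.7233 - 0.2902i)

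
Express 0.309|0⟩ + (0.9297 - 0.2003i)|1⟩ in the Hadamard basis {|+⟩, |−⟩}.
(0.8759 - 0.1416i)|+⟩ + (-0.4389 + 0.1416i)|−⟩

With |ψ⟩ = α|0⟩ + β|1⟩, the Hadamard-basis coefficients are ⟨+|ψ⟩ = (α + β)/√2 and ⟨−|ψ⟩ = (α − β)/√2.
Here α = 0.309, β = (0.9297 - 0.2003i): (α + β)/√2 = (0.8759 - 0.1416i), (α − β)/√2 = (-0.4389 + 0.1416i).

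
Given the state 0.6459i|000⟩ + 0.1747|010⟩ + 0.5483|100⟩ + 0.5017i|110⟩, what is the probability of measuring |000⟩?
0.4172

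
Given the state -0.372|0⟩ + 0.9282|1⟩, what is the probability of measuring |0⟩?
0.1384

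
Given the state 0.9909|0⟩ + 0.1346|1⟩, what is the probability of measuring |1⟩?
0.01812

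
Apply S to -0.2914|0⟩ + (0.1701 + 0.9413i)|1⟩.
-0.2914|0⟩ + (-0.9413 + 0.1701i)|1⟩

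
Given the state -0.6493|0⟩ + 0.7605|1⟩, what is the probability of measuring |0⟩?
0.4216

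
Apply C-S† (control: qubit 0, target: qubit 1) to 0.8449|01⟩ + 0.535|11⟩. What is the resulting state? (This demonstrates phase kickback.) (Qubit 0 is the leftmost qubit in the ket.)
0.8449|01⟩ - 0.535i|11⟩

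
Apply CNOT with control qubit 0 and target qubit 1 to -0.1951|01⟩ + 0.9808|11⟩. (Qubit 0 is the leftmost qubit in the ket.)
-0.1951|01⟩ + 0.9808|10⟩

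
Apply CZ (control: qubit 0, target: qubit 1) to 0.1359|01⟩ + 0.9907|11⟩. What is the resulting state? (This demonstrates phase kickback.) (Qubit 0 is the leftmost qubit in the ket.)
0.1359|01⟩ - 0.9907|11⟩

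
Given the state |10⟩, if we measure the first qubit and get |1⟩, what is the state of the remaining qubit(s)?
|0⟩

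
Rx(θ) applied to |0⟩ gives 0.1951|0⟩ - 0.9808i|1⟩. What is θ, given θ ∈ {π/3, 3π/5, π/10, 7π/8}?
7π/8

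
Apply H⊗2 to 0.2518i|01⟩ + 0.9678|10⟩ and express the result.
(0.4839 + 0.1259i)|00⟩ + (0.4839 - 0.1259i)|01⟩ + (-0.4839 + 0.1259i)|10⟩ + (-0.4839 - 0.1259i)|11⟩

H⊗2 gives amp(|y⟩) = (1/2) Σ_x (−1)^(x·y) amp(|x⟩), where x·y is the number of positions in which both x and y have a 1.
|00⟩: (0.2518i + 0.9678)/2 = (0.4839 + 0.1259i)
|01⟩: (-0.2518i + 0.9678)/2 = (0.4839 - 0.1259i)
|10⟩: (0.2518i - 0.9678)/2 = (-0.4839 + 0.1259i)
|11⟩: (-0.2518i - 0.9678)/2 = (-0.4839 - 0.1259i)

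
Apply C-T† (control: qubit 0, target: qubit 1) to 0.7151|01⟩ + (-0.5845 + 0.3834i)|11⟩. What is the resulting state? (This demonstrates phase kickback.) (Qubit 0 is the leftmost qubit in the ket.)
0.7151|01⟩ + (-0.1422 + 0.6844i)|11⟩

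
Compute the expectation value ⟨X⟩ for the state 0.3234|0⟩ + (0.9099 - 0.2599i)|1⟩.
0.5885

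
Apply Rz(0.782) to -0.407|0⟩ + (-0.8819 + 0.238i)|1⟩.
(-0.3763 + 0.1551i)|0⟩ + (-0.906 - 0.1161i)|1⟩

Rz(0.782) = [[e^(−iθ/2), 0], [0, e^(iθ/2)]] with e^(±iθ/2) = cos(θ/2) ± i·sin(θ/2); θ = 0.782, cos(θ/2) ≈ 0.924528, sin(θ/2) ≈ 0.381113.
With a = amp(|0⟩) = -0.407 and b = amp(|1⟩) = (-0.8819 + 0.238i):
new amp(|0⟩) = (0.924528 - 0.381113i)·a = (-0.3763 + 0.1551i)
new amp(|1⟩) = (0.924528 + 0.381113i)·b = (-0.906 - 0.1161i)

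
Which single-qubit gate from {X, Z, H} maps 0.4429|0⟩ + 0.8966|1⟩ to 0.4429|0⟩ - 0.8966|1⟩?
Z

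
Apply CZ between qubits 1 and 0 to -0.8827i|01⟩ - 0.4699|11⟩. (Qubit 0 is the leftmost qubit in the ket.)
-0.8827i|01⟩ + 0.4699|11⟩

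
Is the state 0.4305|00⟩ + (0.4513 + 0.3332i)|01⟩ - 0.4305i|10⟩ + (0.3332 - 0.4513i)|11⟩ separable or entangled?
Separable

Writing the state as a|00⟩ + b|01⟩ + c|10⟩ + d|11⟩, it is a product state iff ad − bc = 0.
Here (a, b, c, d) = (0.4305, (0.4513 + 0.3332i), -0.4305i, (0.3332 - 0.4513i)): ad − bc = (0.4305)(0.3332 - 0.4513i) − (0.4513 + 0.3332i)(-0.4305i) = 0, so the state is separable.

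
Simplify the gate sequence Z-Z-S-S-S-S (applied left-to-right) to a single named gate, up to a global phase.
I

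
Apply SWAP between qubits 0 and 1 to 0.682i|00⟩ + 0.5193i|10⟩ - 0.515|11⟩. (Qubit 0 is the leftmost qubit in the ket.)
0.682i|00⟩ + 0.5193i|01⟩ - 0.515|11⟩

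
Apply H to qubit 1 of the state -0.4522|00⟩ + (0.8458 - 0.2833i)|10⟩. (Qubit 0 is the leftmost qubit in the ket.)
-0.3198|00⟩ - 0.3198|01⟩ + (0.5981 - 0.2003i)|10⟩ + (0.5981 - 0.2003i)|11⟩

H on qubit 1 mixes each pair of kets that differ only in qubit 1: amplitudes (a, b) of (|…0…⟩, |…1…⟩) become ((a + b)/√2, (a − b)/√2). Kets absent from the input have amplitude 0.
(|00⟩, |01⟩): (a, b) = (-0.4522, 0) → (-0.3198, -0.3198)
(|10⟩, |11⟩): (a, b) = ((0.8458 - 0.2833i), 0) → ((0.5981 - 0.2003i), (0.5981 - 0.2003i))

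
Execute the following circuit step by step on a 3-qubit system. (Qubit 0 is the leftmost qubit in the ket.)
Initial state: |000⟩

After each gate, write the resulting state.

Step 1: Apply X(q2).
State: |001⟩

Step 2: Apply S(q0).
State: |001⟩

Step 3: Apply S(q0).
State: |001⟩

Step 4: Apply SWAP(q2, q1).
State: |010⟩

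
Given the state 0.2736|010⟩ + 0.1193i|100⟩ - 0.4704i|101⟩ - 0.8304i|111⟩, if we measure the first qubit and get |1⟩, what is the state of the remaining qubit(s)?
0.124i|00⟩ - 0.4891i|01⟩ - 0.8634i|11⟩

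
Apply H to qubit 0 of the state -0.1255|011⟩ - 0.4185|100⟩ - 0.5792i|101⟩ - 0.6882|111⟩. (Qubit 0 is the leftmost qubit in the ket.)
-0.2959|000⟩ - 0.4096i|001⟩ - 0.5754|011⟩ + 0.2959|100⟩ + 0.4096i|101⟩ + 0.3979|111⟩

H on qubit 0 mixes each pair of kets that differ only in qubit 0: amplitudes (a, b) of (|…0…⟩, |…1…⟩) become ((a + b)/√2, (a − b)/√2). Kets absent from the input have amplitude 0.
(|000⟩, |100⟩): (a, b) = (0, -0.4185) → (-0.2959, 0.2959)
(|001⟩, |101⟩): (a, b) = (0, -0.5792i) → (-0.4096i, 0.4096i)
(|011⟩, |111⟩): (a, b) = (-0.1255, -0.6882) → (-0.5754, 0.3979)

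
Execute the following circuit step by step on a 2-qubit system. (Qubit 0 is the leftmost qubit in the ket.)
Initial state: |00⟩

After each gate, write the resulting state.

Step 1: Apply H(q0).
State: 1/√2|00⟩ + 1/√2|10⟩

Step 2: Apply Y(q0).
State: -(1/√2)i|00⟩ + (1/√2)i|10⟩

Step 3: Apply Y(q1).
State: 1/√2|01⟩ - 1/√2|11⟩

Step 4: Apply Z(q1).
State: -1/√2|01⟩ + 1/√2|11⟩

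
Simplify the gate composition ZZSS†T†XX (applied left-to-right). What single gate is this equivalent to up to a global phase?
T†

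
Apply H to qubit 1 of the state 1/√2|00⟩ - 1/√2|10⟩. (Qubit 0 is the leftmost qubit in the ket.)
1/2|00⟩ + 1/2|01⟩ - 1/2|10⟩ - 1/2|11⟩

H on qubit 1 mixes each pair of kets that differ only in qubit 1: amplitudes (a, b) of (|…0…⟩, |…1…⟩) become ((a + b)/√2, (a − b)/√2). Kets absent from the input have amplitude 0.
(|00⟩, |01⟩): (a, b) = (1/√2, 0) → (1/2, 1/2)
(|10⟩, |11⟩): (a, b) = (-1/√2, 0) → (-1/2, -1/2)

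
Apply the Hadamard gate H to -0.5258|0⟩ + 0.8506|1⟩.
0.2297|0⟩ - 0.9733|1⟩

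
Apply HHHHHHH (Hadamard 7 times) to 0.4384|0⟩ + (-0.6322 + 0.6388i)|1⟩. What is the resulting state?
(-0.137 + 0.4517i)|0⟩ + (0.757 - 0.4517i)|1⟩

H² = I, so H^7 = H: a single Hadamard. With (a, b) = (0.4384, (-0.6322 + 0.6388i)), H gives ((a + b)/√2, (a − b)/√2) = ((-0.137 + 0.4517i), (0.757 - 0.4517i)).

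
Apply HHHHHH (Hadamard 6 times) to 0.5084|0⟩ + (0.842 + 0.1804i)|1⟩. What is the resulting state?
0.5084|0⟩ + (0.842 + 0.1804i)|1⟩

H² = I, so an even number of Hadamards cancels: H^6 = I and the state is unchanged.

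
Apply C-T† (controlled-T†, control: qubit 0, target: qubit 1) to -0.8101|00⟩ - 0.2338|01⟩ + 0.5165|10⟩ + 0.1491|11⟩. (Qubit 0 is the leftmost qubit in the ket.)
-0.8101|00⟩ - 0.2338|01⟩ + 0.5165|10⟩ + (0.1054 - 0.1054i)|11⟩

C-T† leaves the control-|0⟩ kets |00⟩, |01⟩ unchanged and applies T† to qubit 1 on the control-|1⟩ pair (|10⟩, |11⟩).
T† = [[1, 0], [0, (1/√2 - (1/√2)i)]].
With a = amp(|10⟩) = 0.5165 and b = amp(|11⟩) = 0.1491:
new amp(|10⟩) = (1)·a = 0.5165
new amp(|11⟩) = (1/√2 - (1/√2)i)·b = (0.1054 - 0.1054i)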